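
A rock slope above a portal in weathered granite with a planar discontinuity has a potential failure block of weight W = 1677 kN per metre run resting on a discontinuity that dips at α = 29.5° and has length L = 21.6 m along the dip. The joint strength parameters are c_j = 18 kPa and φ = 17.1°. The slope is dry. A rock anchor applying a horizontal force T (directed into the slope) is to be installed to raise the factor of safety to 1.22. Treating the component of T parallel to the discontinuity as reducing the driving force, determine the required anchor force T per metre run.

Resolving forces along and normal to the sliding plane, with the horizontal anchor force T adding T·sinα to the effective normal force and T·cosα acting up the plane against the driving force:
FS = [c_jL + (W cosα + T sinα) tanφ] / [W sinα − T cosα]
Without the anchor: N' = 1459.6 kN/m, driving T_d = 825.8 kN/m, resisting R = 18·21.6 + 1459.6·tan17.1° = 837.8 kN/m, FS = 1.01.
Setting FS = 1.22 and solving for T:
1.22·(825.8 − T cos29.5°) = 837.8 + T sin29.5°·tan17.1°
T·(sin29.5°·tan17.1° + 1.22·cos29.5°) = 1.22·825.8 − 837.8
T·(0.4924·0.3076 + 1.22·0.8704) = 1007.5 − 837.8 = 169.6
T·1.2133 = 169.6
T = 139.8 kN/m

T = 140 kN/m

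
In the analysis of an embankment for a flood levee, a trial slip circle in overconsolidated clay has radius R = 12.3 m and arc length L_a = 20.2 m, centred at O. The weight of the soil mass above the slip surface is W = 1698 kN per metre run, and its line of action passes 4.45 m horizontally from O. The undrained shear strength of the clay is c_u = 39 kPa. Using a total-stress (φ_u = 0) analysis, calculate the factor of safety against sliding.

Taking moments about the centre O, the resisting moment is provided by the undrained shear strength acting along the arc:
M_R = c_u·L_a·R = 39·20.20·12.3 = 9689.9 kN·m/m
M_D = W·d = 1698·4.45 = 7556.1 kN·m/m
FS = M_R / M_D = 9689.9 / 7556.1 = 1.282

FS = 1.28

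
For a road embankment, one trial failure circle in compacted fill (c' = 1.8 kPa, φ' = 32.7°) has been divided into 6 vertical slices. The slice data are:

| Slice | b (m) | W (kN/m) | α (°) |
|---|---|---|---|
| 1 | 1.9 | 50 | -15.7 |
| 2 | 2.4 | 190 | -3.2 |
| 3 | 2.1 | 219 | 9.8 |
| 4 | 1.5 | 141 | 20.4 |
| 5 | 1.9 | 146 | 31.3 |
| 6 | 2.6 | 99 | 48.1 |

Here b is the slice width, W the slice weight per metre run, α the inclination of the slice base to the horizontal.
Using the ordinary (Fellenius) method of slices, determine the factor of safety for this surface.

Ordinary method of slices: FS = Σ[c'·Δl_i + (W_i cosα_i)·tanφ'] / Σ W_i sinα_i, with Δl_i = b_i / cosα_i.
Slice 1: Δl = 1.9/cos(-15.7°) = 1.974 m; N'_1 = 50·cos(-15.7°) = 48.1; c'Δl = 3.55; W sinα = -13.5
Slice 2: Δl = 2.4/cos(-3.2°) = 2.404 m; N'_2 = 190·cos(-3.2°) = 189.7; c'Δl = 4.33; W sinα = -10.6
Slice 3: Δl = 2.1/cos9.8° = 2.131 m; N'_3 = 219·cos9.8° = 215.8; c'Δl = 3.84; W sinα = 37.3
Slice 4: Δl = 1.5/cos20.4° = 1.600 m; N'_4 = 141·cos20.4° = 132.2; c'Δl = 2.88; W sinα = 49.1
Slice 5: Δl = 1.9/cos31.3° = 2.224 m; N'_5 = 146·cos31.3° = 124.8; c'Δl = 4.00; W sinα = 75.8
Slice 6: Δl = 2.6/cos48.1° = 3.893 m; N'_6 = 99·cos48.1° = 66.1; c'Δl = 7.01; W sinα = 73.7
Σc'Δl = 25.6 kN/m; ΣN' = 776.7 kN/m; ΣW sinα = 211.8 kN/m
Resisting = 25.6 + 776.7·tan32.7° = 25.6 + 498.6 = 524.2 kN/m
FS = 524.2 / 211.8 = 2.475

FS = 2.47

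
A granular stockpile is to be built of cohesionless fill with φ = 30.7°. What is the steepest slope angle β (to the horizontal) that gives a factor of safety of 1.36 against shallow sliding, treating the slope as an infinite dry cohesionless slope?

For an infinite dry cohesionless slope FS = tanφ/tanβ, so tanβ = tanφ / FS.
tanβ = tan30.7° / 1.36 = 0.5938 / 1.36 = 0.4366
β = arctan(0.4366) = 23.59°

β = 23.6°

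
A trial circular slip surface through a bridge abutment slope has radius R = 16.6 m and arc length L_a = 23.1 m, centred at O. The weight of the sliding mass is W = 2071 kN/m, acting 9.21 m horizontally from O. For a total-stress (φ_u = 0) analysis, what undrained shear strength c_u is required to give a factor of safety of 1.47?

FS = c_u·L_a·R / (W·d), so c_u = FS·W·d / (L_a·R).
c_u = 1.47·2071·9.21 / (23.10·16.6) = 28038.6 / 383.46 = 73.12 kPa

c_u = 73.1 kPa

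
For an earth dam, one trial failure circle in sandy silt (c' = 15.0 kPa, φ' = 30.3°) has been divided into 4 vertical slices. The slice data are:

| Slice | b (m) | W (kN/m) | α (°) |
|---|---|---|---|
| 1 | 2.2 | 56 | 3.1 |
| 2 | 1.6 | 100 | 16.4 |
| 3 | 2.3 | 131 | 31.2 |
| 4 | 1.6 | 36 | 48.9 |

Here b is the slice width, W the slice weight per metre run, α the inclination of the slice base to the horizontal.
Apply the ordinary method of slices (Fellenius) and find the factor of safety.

Ordinary method of slices: FS = Σ[c'·Δl_i + (W_i cosα_i)·tanφ'] / Σ W_i sinα_i, with Δl_i = b_i / cosα_i.
Slice 1: Δl = 2.2/cos3.1° = 2.203 m; N'_1 = 56·cos3.1° = 55.9; c'Δl = 33.05; W sinα = 3.0
Slice 2: Δl = 1.6/cos16.4° = 1.668 m; N'_2 = 100·cos16.4° = 95.9; c'Δl = 25.02; W sinα = 28.2
Slice 3: Δl = 2.3/cos31.2° = 2.689 m; N'_3 = 131·cos31.2° = 112.1; c'Δl = 40.33; W sinα = 67.9
Slice 4: Δl = 1.6/cos48.9° = 2.434 m; N'_4 = 36·cos48.9° = 23.7; c'Δl = 36.51; W sinα = 27.1
Σc'Δl = 134.9 kN/m; ΣN' = 287.6 kN/m; ΣW sinα = 126.3 kN/m
Resisting = 134.9 + 287.6·tan30.3° = 134.9 + 168.0 = 302.9 kN/m
FS = 302.9 / 126.3 = 2.400

FS = 2.40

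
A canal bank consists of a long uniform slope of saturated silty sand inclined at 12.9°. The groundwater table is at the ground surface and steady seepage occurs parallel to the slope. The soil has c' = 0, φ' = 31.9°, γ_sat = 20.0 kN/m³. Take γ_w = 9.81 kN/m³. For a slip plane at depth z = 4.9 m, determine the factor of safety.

With seepage parallel to the slope and the water table at the surface, the effective normal stress on the slip plane uses the buoyant unit weight γ' = γ_sat − γ_w while the driving shear stress uses γ_sat:
FS = [c' + γ' z cos²β tanφ'] / [γ_sat z sinβ cosβ]
(For c' = 0 this reduces to FS = (γ'/γ_sat)·tanφ'/tanβ.)
γ' = 20.0 − 9.81 = 10.19 kN/m³
Numerator = 0.0 + 10.19·4.9·cos²12.9°·tan31.9° = 0.0 + 10.19·4.9·0.9502·0.6224 = 29.530 kPa
Denominator = 20.0·4.9·sin12.9°·cos12.9° = 20.0·4.9·0.2233·0.9748 = 21.326 kPa
FS = 29.530 / 21.326 = 1.385

FS = 1.38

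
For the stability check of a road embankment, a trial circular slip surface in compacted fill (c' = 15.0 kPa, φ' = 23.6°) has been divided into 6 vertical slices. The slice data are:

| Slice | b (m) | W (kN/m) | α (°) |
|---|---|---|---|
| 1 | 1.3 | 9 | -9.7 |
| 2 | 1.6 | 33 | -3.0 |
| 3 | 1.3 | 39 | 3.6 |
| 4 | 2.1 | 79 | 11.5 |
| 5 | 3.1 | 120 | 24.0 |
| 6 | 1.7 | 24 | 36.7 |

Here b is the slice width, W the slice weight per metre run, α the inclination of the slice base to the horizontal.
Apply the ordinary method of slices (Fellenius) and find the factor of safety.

FS = 3.89

Ordinary method of slices: FS = Σ[c'·Δl_i + (W_i cosα_i)·tanφ'] / Σ W_i sinα_i, with Δl_i = b_i / cosα_i.
Slice 1: Δl = 1.3/cos(-9.7°) = 1.319 m; N'_1 = 9·cos(-9.7°) = 8.9; c'Δl = 19.78; W sinα = -1.5
Slice 2: Δl = 1.6/cos(-3.0°) = 1.602 m; N'_2 = 33·cos(-3.0°) = 33.0; c'Δl = 24.03; W sinα = -1.7
Slice 3: Δl = 1.3/cos3.6° = 1.303 m; N'_3 = 39·cos3.6° = 38.9; c'Δl = 19.54; W sinα = 2.4
Slice 4: Δl = 2.1/cos11.5° = 2.143 m; N'_4 = 79·cos11.5° = 77.4; c'Δl = 32.15; W sinα = 15.8
Slice 5: Δl = 3.1/cos24.0° = 3.393 m; N'_5 = 120·cos24.0° = 109.6; c'Δl = 50.90; W sinα = 48.8
Slice 6: Δl = 1.7/cos36.7° = 2.120 m; N'_6 = 24·cos36.7° = 19.2; c'Δl = 31.80; W sinα = 14.3
Σc'Δl = 178.2 kN/m; ΣN' = 287.0 kN/m; ΣW sinα = 78.1 kN/m
Resisting = 178.2 + 287.0·tan23.6° = 178.2 + 125.4 = 303.6 kN/m
FS = 303.6 / 78.1 = 3.887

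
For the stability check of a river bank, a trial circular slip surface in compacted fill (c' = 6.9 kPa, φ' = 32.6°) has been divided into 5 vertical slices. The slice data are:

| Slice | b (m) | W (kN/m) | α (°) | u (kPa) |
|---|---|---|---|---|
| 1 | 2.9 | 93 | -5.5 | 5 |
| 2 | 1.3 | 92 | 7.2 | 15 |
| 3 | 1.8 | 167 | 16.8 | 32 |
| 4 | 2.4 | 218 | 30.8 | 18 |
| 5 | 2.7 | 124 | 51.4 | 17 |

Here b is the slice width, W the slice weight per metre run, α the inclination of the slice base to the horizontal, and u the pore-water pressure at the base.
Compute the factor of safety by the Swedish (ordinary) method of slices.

FS = 1.31

Ordinary method of slices: FS = Σ[c'·Δl_i + (W_i cosα_i − u_i·Δl_i)·tanφ'] / Σ W_i sinα_i, with Δl_i = b_i / cosα_i.
Slice 1: Δl = 2.9/cos(-5.5°) = 2.913 m; N'_1 = 93·cos(-5.5°) − 5·2.913 = 78.0; c'Δl = 20.10; W sinα = -8.9
Slice 2: Δl = 1.3/cos7.2° = 1.310 m; N'_2 = 92·cos7.2° − 15·1.310 = 71.6; c'Δl = 9.04; W sinα = 11.5
Slice 3: Δl = 1.8/cos16.8° = 1.880 m; N'_3 = 167·cos16.8° − 32·1.880 = 99.7; c'Δl = 12.97; W sinα = 48.3
Slice 4: Δl = 2.4/cos30.8° = 2.794 m; N'_4 = 218·cos30.8° − 18·2.794 = 137.0; c'Δl = 19.28; W sinα = 111.6
Slice 5: Δl = 2.7/cos51.4° = 4.328 m; N'_5 = 124·cos51.4° − 17·4.328 = 3.8; c'Δl = 29.86; W sinα = 96.9
Σc'Δl = 91.3 kN/m; ΣN' = 390.1 kN/m; ΣW sinα = 259.4 kN/m
Resisting = 91.3 + 390.1·tan32.6° = 91.3 + 249.5 = 340.7 kN/m
FS = 340.7 / 259.4 = 1.313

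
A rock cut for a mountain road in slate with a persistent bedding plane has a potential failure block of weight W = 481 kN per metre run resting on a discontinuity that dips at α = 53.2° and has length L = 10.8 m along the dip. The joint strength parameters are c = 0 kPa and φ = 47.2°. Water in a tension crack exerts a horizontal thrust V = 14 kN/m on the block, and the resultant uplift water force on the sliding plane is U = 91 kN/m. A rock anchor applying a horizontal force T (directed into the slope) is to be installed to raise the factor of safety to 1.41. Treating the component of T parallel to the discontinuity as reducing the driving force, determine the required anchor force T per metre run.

T = 207 kN/m

Resolving forces along and normal to the sliding plane, with the horizontal anchor force T adding T·sinα to the effective normal force and T·cosα acting up the plane against the driving force:
FS = [cL + (W cosα − U − V sinα + T sinα) tanφ] / [W sinα + V cosα − T cosα]
Without the anchor: N' = 185.9 kN/m, driving T_d = 393.5 kN/m, resisting R = 0·10.8 + 185.9·tan47.2° = 200.8 kN/m, FS = 0.51.
Setting FS = 1.41 and solving for T:
1.41·(393.5 − T cos53.2°) = 200.8 + T sin53.2°·tan47.2°
T·(sin53.2°·tan47.2° + 1.41·cos53.2°) = 1.41·393.5 − 200.8
T·(0.8007·1.0799 + 1.41·0.5990) = 554.9 − 200.8 = 354.1
T·1.7093 = 354.1
T = 207.2 kN/m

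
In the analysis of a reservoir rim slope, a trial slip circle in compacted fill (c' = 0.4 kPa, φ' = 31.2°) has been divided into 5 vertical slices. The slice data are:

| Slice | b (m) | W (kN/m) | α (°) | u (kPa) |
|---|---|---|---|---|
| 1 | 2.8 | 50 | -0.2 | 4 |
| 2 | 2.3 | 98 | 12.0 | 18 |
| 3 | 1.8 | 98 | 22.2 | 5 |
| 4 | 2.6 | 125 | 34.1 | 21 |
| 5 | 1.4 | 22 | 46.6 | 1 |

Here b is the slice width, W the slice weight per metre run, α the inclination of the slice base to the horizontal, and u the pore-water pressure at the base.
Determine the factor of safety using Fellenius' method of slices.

FS = 0.98

Ordinary method of slices: FS = Σ[c'·Δl_i + (W_i cosα_i − u_i·Δl_i)·tanφ'] / Σ W_i sinα_i, with Δl_i = b_i / cosα_i.
Slice 1: Δl = 2.8/cos(-0.2°) = 2.800 m; N'_1 = 50·cos(-0.2°) − 4·2.800 = 38.8; c'Δl = 1.12; W sinα = -0.2
Slice 2: Δl = 2.3/cos12.0° = 2.351 m; N'_2 = 98·cos12.0° − 18·2.351 = 53.5; c'Δl = 0.94; W sinα = 20.4
Slice 3: Δl = 1.8/cos22.2° = 1.944 m; N'_3 = 98·cos22.2° − 5·1.944 = 81.0; c'Δl = 0.78; W sinα = 37.0
Slice 4: Δl = 2.6/cos34.1° = 3.140 m; N'_4 = 125·cos34.1° − 21·3.140 = 37.6; c'Δl = 1.26; W sinα = 70.1
Slice 5: Δl = 1.4/cos46.6° = 2.038 m; N'_5 = 22·cos46.6° − 1·2.038 = 13.1; c'Δl = 0.82; W sinα = 16.0
Σc'Δl = 4.9 kN/m; ΣN' = 224.0 kN/m; ΣW sinα = 143.3 kN/m
Resisting = 4.9 + 224.0·tan31.2° = 4.9 + 135.7 = 140.6 kN/m
FS = 140.6 / 143.3 = 0.981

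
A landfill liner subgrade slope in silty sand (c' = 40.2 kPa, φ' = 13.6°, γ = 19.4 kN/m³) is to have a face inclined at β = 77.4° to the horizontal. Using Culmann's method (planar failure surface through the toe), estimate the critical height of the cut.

H_c = 14.08 m

Culmann's analysis gives the critical failure plane at α_cr = (β + φ')/2 = (77.4 + 13.6)/2 = 45.5°, and the critical height
H_c = (4c'/γ) · sinβ cosφ' / [1 − cos(β − φ')]
    = (4·40.2/19.4) · sin77.4°·cos13.6° / [1 − cos(63.8°)]
    = 8.289 · 0.9759·0.9720 / [1 − 0.4415]
    = 8.289 · 0.9486 / 0.5585
    = 14.08 m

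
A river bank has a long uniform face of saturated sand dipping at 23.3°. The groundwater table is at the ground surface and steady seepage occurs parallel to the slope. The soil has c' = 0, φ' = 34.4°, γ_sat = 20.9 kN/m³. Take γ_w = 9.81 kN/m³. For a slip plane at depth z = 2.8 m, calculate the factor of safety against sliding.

FS = 0.84

With seepage parallel to the slope and the water table at the surface, the effective normal stress on the slip plane uses the buoyant unit weight γ' = γ_sat − γ_w while the driving shear stress uses γ_sat:
FS = [c' + γ' z cos²β tanφ'] / [γ_sat z sinβ cosβ]
(For c' = 0 this reduces to FS = (γ'/γ_sat)·tanφ'/tanβ.)
γ' = 20.9 − 9.81 = 11.09 kN/m³
Numerator = 0.0 + 11.09·2.8·cos²23.3°·tan34.4° = 0.0 + 11.09·2.8·0.8435·0.6847 = 17.935 kPa
Denominator = 20.9·2.8·sin23.3°·cos23.3° = 20.9·2.8·0.3955·0.9184 = 21.260 kPa
FS = 17.935 / 21.260 = 0.844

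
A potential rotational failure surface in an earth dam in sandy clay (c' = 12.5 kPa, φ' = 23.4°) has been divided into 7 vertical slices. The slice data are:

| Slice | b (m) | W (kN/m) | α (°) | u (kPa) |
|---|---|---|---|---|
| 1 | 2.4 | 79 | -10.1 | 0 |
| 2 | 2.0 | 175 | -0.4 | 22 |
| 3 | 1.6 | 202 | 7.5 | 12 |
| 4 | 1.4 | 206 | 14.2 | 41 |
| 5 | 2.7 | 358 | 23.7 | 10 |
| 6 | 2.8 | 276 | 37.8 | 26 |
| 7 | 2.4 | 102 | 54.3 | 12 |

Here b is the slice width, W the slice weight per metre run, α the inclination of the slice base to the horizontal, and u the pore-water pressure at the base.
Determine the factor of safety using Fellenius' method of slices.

Ordinary method of slices: FS = Σ[c'·Δl_i + (W_i cosα_i − u_i·Δl_i)·tanφ'] / Σ W_i sinα_i, with Δl_i = b_i / cosα_i.
Slice 1: Δl = 2.4/cos(-10.1°) = 2.438 m; N'_1 = 79·cos(-10.1°) − 0·2.438 = 77.8; c'Δl = 30.47; W sinα = -13.9
Slice 2: Δl = 2.0/cos(-0.4°) = 2.000 m; N'_2 = 175·cos(-0.4°) − 22·2.000 = 131.0; c'Δl = 25.00; W sinα = -1.2
Slice 3: Δl = 1.6/cos7.5° = 1.614 m; N'_3 = 202·cos7.5° − 12·1.614 = 180.9; c'Δl = 20.17; W sinα = 26.4
Slice 4: Δl = 1.4/cos14.2° = 1.444 m; N'_4 = 206·cos14.2° − 41·1.444 = 140.5; c'Δl = 18.05; W sinα = 50.5
Slice 5: Δl = 2.7/cos23.7° = 2.949 m; N'_5 = 358·cos23.7° − 10·2.949 = 298.3; c'Δl = 36.86; W sinα = 143.9
Slice 6: Δl = 2.8/cos37.8° = 3.544 m; N'_6 = 276·cos37.8° − 26·3.544 = 125.9; c'Δl = 44.30; W sinα = 169.2
Slice 7: Δl = 2.4/cos54.3° = 4.113 m; N'_7 = 102·cos54.3° − 12·4.113 = 10.2; c'Δl = 51.41; W sinα = 82.8
Σc'Δl = 226.3 kN/m; ΣN' = 964.6 kN/m; ΣW sinα = 457.7 kN/m
Resisting = 226.3 + 964.6·tan23.4° = 226.3 + 417.4 = 643.7 kN/m
FS = 643.7 / 457.7 = 1.406

FS = 1.41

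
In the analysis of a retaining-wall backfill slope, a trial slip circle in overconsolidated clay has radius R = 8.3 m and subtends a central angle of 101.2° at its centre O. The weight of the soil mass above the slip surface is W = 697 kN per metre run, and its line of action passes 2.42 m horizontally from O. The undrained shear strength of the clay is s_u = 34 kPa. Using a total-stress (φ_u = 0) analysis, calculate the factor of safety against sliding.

FS = 2.45

Taking moments about the centre O, the resisting moment is provided by the undrained shear strength acting along the arc:
Arc length L_a = R·θ = 8.3·(101.2°·π/180) = 8.3·1.7663 = 14.66 m
M_R = s_u·L_a·R = 34·14.66·8.3 = 4137.1 kN·m/m
M_D = W·d = 697·2.42 = 1686.7 kN·m/m
FS = M_R / M_D = 4137.1 / 1686.7 = 2.453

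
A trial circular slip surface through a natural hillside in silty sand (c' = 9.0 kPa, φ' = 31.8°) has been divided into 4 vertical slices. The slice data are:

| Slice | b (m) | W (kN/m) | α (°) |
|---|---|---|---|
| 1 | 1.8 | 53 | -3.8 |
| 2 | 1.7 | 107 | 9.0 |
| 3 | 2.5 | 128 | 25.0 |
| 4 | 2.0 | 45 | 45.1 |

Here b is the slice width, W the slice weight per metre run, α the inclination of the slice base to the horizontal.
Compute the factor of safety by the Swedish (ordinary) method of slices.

Ordinary method of slices: FS = Σ[c'·Δl_i + (W_i cosα_i)·tanφ'] / Σ W_i sinα_i, with Δl_i = b_i / cosα_i.
Slice 1: Δl = 1.8/cos(-3.8°) = 1.804 m; N'_1 = 53·cos(-3.8°) = 52.9; c'Δl = 16.24; W sinα = -3.5
Slice 2: Δl = 1.7/cos9.0° = 1.721 m; N'_2 = 107·cos9.0° = 105.7; c'Δl = 15.49; W sinα = 16.7
Slice 3: Δl = 2.5/cos25.0° = 2.758 m; N'_3 = 128·cos25.0° = 116.0; c'Δl = 24.83; W sinα = 54.1
Slice 4: Δl = 2.0/cos45.1° = 2.833 m; N'_4 = 45·cos45.1° = 31.8; c'Δl = 25.50; W sinα = 31.9
Σc'Δl = 82.1 kN/m; ΣN' = 306.3 kN/m; ΣW sinα = 99.2 kN/m
Resisting = 82.1 + 306.3·tan31.8° = 82.1 + 189.9 = 272.0 kN/m
FS = 272.0 / 99.2 = 2.742

FS = 2.74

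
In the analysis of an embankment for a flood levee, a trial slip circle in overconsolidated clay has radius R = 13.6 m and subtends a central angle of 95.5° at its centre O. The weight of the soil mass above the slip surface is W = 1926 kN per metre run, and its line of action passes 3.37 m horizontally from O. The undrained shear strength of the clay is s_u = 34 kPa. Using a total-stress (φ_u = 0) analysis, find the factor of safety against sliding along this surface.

Taking moments about the centre O, the resisting moment is provided by the undrained shear strength acting along the arc:
Arc length L_a = R·θ = 13.6·(95.5°·π/180) = 13.6·1.6668 = 22.67 m
M_R = s_u·L_a·R = 34·22.67·13.6 = 10481.8 kN·m/m
M_D = W·d = 1926·3.37 = 6490.6 kN·m/m
FS = M_R / M_D = 10481.8 / 6490.6 = 1.615

FS = 1.61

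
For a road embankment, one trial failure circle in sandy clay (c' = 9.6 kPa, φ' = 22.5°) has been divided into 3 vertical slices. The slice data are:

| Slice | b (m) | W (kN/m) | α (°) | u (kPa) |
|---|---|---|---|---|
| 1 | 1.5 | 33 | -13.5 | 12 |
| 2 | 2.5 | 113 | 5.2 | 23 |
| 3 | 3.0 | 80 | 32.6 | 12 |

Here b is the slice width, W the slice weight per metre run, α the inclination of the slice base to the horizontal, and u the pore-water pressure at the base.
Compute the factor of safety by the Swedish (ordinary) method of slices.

Ordinary method of slices: FS = Σ[c'·Δl_i + (W_i cosα_i − u_i·Δl_i)·tanφ'] / Σ W_i sinα_i, with Δl_i = b_i / cosα_i.
Slice 1: Δl = 1.5/cos(-13.5°) = 1.543 m; N'_1 = 33·cos(-13.5°) − 12·1.543 = 13.6; c'Δl = 14.81; W sinα = -7.7
Slice 2: Δl = 2.5/cos5.2° = 2.510 m; N'_2 = 113·cos5.2° − 23·2.510 = 54.8; c'Δl = 24.10; W sinα = 10.2
Slice 3: Δl = 3.0/cos32.6° = 3.561 m; N'_3 = 80·cos32.6° − 12·3.561 = 24.7; c'Δl = 34.19; W sinα = 43.1
Σc'Δl = 73.1 kN/m; ΣN' = 93.0 kN/m; ΣW sinα = 45.6 kN/m
Resisting = 73.1 + 93.0·tan22.5° = 73.1 + 38.5 = 111.6 kN/m
FS = 111.6 / 45.6 = 2.446

FS = 2.45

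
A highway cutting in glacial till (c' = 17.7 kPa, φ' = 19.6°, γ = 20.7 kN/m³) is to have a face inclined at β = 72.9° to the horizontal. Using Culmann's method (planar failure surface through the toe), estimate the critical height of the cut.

H_c = 7.65 m

Culmann's analysis gives the critical failure plane at α_cr = (β + φ')/2 = (72.9 + 19.6)/2 = 46.2°, and the critical height
H_c = (4c'/γ) · sinβ cosφ' / [1 − cos(β − φ')]
    = (4·17.7/20.7) · sin72.9°·cos19.6° / [1 − cos(53.3°)]
    = 3.420 · 0.9558·0.9421 / [1 − 0.5976]
    = 3.420 · 0.9004 / 0.4024
    = 7.65 m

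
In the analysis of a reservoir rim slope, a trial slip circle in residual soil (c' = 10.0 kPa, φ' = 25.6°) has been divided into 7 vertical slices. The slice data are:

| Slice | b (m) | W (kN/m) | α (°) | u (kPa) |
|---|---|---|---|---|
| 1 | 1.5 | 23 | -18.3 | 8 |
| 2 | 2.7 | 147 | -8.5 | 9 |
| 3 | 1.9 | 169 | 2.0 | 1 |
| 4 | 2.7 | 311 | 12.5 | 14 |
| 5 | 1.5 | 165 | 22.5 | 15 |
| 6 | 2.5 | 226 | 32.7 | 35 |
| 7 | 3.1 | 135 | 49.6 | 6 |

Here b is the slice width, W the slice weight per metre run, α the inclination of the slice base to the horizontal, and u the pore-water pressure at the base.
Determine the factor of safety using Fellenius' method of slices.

FS = 1.76

Ordinary method of slices: FS = Σ[c'·Δl_i + (W_i cosα_i − u_i·Δl_i)·tanφ'] / Σ W_i sinα_i, with Δl_i = b_i / cosα_i.
Slice 1: Δl = 1.5/cos(-18.3°) = 1.580 m; N'_1 = 23·cos(-18.3°) − 8·1.580 = 9.2; c'Δl = 15.80; W sinα = -7.2
Slice 2: Δl = 2.7/cos(-8.5°) = 2.730 m; N'_2 = 147·cos(-8.5°) − 9·2.730 = 120.8; c'Δl = 27.30; W sinα = -21.7
Slice 3: Δl = 1.9/cos2.0° = 1.901 m; N'_3 = 169·cos2.0° − 1·1.901 = 167.0; c'Δl = 19.01; W sinα = 5.9
Slice 4: Δl = 2.7/cos12.5° = 2.766 m; N'_4 = 311·cos12.5° − 14·2.766 = 264.9; c'Δl = 27.66; W sinα = 67.3
Slice 5: Δl = 1.5/cos22.5° = 1.624 m; N'_5 = 165·cos22.5° − 15·1.624 = 128.1; c'Δl = 16.24; W sinα = 63.1
Slice 6: Δl = 2.5/cos32.7° = 2.971 m; N'_6 = 226·cos32.7° − 35·2.971 = 86.2; c'Δl = 29.71; W sinα = 122.1
Slice 7: Δl = 3.1/cos49.6° = 4.783 m; N'_7 = 135·cos49.6° − 6·4.783 = 58.8; c'Δl = 47.83; W sinα = 102.8
Σc'Δl = 183.5 kN/m; ΣN' = 835.0 kN/m; ΣW sinα = 332.3 kN/m
Resisting = 183.5 + 835.0·tan25.6° = 183.5 + 400.1 = 583.6 kN/m
FS = 583.6 / 332.3 = 1.756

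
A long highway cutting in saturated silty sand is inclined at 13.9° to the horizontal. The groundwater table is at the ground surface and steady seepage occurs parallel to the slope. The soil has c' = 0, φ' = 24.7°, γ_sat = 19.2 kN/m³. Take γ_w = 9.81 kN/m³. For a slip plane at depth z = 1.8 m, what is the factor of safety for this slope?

FS = 0.91

With seepage parallel to the slope and the water table at the surface, the effective normal stress on the slip plane uses the buoyant unit weight γ' = γ_sat − γ_w while the driving shear stress uses γ_sat:
FS = [c' + γ' z cos²β tanφ'] / [γ_sat z sinβ cosβ]
(For c' = 0 this reduces to FS = (γ'/γ_sat)·tanφ'/tanβ.)
γ' = 19.2 − 9.81 = 9.39 kN/m³
Numerator = 0.0 + 9.39·1.8·cos²13.9°·tan24.7° = 0.0 + 9.39·1.8·0.9423·0.4599 = 7.325 kPa
Denominator = 19.2·1.8·sin13.9°·cos13.9° = 19.2·1.8·0.2402·0.9707 = 8.059 kPa
FS = 7.325 / 8.059 = 0.909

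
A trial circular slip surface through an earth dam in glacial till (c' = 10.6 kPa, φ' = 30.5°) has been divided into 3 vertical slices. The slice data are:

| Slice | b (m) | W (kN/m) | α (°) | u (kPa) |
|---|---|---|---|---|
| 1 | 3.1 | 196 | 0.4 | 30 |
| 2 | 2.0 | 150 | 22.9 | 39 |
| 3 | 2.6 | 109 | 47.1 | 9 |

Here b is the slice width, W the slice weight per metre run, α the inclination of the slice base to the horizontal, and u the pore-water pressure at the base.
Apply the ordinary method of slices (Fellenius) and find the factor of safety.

FS = 1.52

Ordinary method of slices: FS = Σ[c'·Δl_i + (W_i cosα_i − u_i·Δl_i)·tanφ'] / Σ W_i sinα_i, with Δl_i = b_i / cosα_i.
Slice 1: Δl = 3.1/cos0.4° = 3.100 m; N'_1 = 196·cos0.4° − 30·3.100 = 103.0; c'Δl = 32.86; W sinα = 1.4
Slice 2: Δl = 2.0/cos22.9° = 2.171 m; N'_2 = 150·cos22.9° − 39·2.171 = 53.5; c'Δl = 23.01; W sinα = 58.4
Slice 3: Δl = 2.6/cos47.1° = 3.819 m; N'_3 = 109·cos47.1° − 9·3.819 = 39.8; c'Δl = 40.49; W sinα = 79.8
Σc'Δl = 96.4 kN/m; ΣN' = 196.3 kN/m; ΣW sinα = 139.6 kN/m
Resisting = 96.4 + 196.3·tan30.5° = 96.4 + 115.6 = 212.0 kN/m
FS = 212.0 / 139.6 = 1.519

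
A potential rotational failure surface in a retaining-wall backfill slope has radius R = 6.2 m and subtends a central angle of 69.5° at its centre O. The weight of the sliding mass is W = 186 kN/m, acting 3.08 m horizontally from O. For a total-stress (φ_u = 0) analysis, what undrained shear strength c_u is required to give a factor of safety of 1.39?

c_u = 17.1 kPa

FS = c_u·L_a·R / (W·d), so c_u = FS·W·d / (L_a·R).
Arc length L_a = R·θ = 6.2·(69.5°·π/180) = 6.2·1.2130 = 7.52 m
c_u = 1.39·186·3.08 / (7.52·6.2) = 796.3 / 46.63 = 17.08 kPa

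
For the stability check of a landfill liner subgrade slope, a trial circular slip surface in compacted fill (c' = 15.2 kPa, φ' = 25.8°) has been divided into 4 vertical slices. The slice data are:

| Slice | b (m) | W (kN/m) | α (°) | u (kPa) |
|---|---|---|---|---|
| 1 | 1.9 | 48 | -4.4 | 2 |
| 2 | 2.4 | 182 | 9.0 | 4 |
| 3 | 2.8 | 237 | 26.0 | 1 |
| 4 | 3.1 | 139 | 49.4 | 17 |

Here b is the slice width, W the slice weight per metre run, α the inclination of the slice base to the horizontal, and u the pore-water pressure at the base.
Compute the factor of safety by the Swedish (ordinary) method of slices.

Ordinary method of slices: FS = Σ[c'·Δl_i + (W_i cosα_i − u_i·Δl_i)·tanφ'] / Σ W_i sinα_i, with Δl_i = b_i / cosα_i.
Slice 1: Δl = 1.9/cos(-4.4°) = 1.906 m; N'_1 = 48·cos(-4.4°) − 2·1.906 = 44.0; c'Δl = 28.97; W sinα = -3.7
Slice 2: Δl = 2.4/cos9.0° = 2.430 m; N'_2 = 182·cos9.0° − 4·2.430 = 170.0; c'Δl = 36.93; W sinα = 28.5
Slice 3: Δl = 2.8/cos26.0° = 3.115 m; N'_3 = 237·cos26.0° − 1·3.115 = 209.9; c'Δl = 47.35; W sinα = 103.9
Slice 4: Δl = 3.1/cos49.4° = 4.764 m; N'_4 = 139·cos49.4° − 17·4.764 = 9.5; c'Δl = 72.41; W sinα = 105.5
Σc'Δl = 185.7 kN/m; ΣN' = 433.5 kN/m; ΣW sinα = 234.2 kN/m
Resisting = 185.7 + 433.5·tan25.8° = 185.7 + 209.5 = 395.2 kN/m
FS = 395.2 / 234.2 = 1.687

FS = 1.69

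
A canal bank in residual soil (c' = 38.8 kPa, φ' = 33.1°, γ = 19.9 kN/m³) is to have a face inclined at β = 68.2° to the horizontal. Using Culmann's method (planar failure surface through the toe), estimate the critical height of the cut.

H_c = 33.36 m

Culmann's analysis gives the critical failure plane at α_cr = (β + φ')/2 = (68.2 + 33.1)/2 = 50.7°, and the critical height
H_c = (4c'/γ) · sinβ cosφ' / [1 − cos(β − φ')]
    = (4·38.8/19.9) · sin68.2°·cos33.1° / [1 − cos(35.1°)]
    = 7.799 · 0.9285·0.8377 / [1 − 0.8181]
    = 7.799 · 0.7778 / 0.1819
    = 33.36 m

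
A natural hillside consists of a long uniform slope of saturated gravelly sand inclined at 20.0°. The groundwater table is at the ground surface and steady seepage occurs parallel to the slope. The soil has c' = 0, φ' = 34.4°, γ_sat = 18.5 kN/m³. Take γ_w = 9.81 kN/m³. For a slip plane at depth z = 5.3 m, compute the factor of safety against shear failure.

FS = 0.88

With seepage parallel to the slope and the water table at the surface, the effective normal stress on the slip plane uses the buoyant unit weight γ' = γ_sat − γ_w while the driving shear stress uses γ_sat:
FS = [c' + γ' z cos²β tanφ'] / [γ_sat z sinβ cosβ]
(For c' = 0 this reduces to FS = (γ'/γ_sat)·tanφ'/tanβ.)
γ' = 18.5 − 9.81 = 8.69 kN/m³
Numerator = 0.0 + 8.69·5.3·cos²20.0°·tan34.4° = 0.0 + 8.69·5.3·0.8830·0.6847 = 27.847 kPa
Denominator = 18.5·5.3·sin20.0°·cos20.0° = 18.5·5.3·0.3420·0.9397 = 31.513 kPa
FS = 27.847 / 31.513 = 0.884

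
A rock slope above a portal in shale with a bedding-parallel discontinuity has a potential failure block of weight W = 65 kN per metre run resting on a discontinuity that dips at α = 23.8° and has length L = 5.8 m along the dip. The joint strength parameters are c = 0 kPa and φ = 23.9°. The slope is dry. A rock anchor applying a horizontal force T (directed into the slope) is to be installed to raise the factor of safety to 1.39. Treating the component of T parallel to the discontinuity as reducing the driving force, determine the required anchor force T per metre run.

Resolving forces along and normal to the sliding plane, with the horizontal anchor force T adding T·sinα to the effective normal force and T·cosα acting up the plane against the driving force:
FS = [cL + (W cosα + T sinα) tanφ] / [W sinα − T cosα]
Without the anchor: N' = 59.5 kN/m, driving T_d = 26.2 kN/m, resisting R = 0·5.8 + 59.5·tan23.9° = 26.4 kN/m, FS = 1.00.
Setting FS = 1.39 and solving for T:
1.39·(26.2 − T cos23.8°) = 26.4 + T sin23.8°·tan23.9°
T·(sin23.8°·tan23.9° + 1.39·cos23.8°) = 1.39·26.2 − 26.4
T·(0.4035·0.4431 + 1.39·0.9150) = 36.5 − 26.4 = 10.1
T·1.4506 = 10.1
T = 7.0 kN/m

T = 7 kN/m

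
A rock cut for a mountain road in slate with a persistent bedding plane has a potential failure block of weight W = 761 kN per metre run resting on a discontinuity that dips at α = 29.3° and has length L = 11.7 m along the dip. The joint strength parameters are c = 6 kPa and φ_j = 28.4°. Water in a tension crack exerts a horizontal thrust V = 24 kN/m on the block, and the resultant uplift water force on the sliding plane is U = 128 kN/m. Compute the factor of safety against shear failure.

FS = 0.90

Resolving the block weight along and normal to the plane and applying the Mohr–Coulomb strength on the joint:
N' = W cosα − U − V sinα = 761·cos29.3° − 128 − 24·sin29.3° = 523.9 kN/m
Driving force T = W sinα + V cosα = 761·sin29.3° + 24·cos29.3° = 393.3 kN/m
Resisting force R = c·L + N'·tanφ_j = 6·11.7 + 523.9·tan28.4° = 70.2 + 283.3 = 353.5 kN/m
FS = R / T = 353.5 / 393.3 = 0.899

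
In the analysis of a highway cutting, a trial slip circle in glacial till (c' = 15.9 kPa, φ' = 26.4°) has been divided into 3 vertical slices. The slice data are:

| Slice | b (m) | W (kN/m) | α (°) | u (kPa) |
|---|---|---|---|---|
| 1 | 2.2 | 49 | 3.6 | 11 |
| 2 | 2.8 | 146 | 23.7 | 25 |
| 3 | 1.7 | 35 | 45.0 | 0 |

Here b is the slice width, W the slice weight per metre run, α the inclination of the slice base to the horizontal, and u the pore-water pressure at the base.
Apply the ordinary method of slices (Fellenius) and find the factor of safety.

Ordinary method of slices: FS = Σ[c'·Δl_i + (W_i cosα_i − u_i·Δl_i)·tanφ'] / Σ W_i sinα_i, with Δl_i = b_i / cosα_i.
Slice 1: Δl = 2.2/cos3.6° = 2.204 m; N'_1 = 49·cos3.6° − 11·2.204 = 24.7; c'Δl = 35.05; W sinα = 3.1
Slice 2: Δl = 2.8/cos23.7° = 3.058 m; N'_2 = 146·cos23.7° − 25·3.058 = 57.2; c'Δl = 48.62; W sinα = 58.7
Slice 3: Δl = 1.7/cos45.0° = 2.404 m; N'_3 = 35·cos45.0° − 0·2.404 = 24.7; c'Δl = 38.23; W sinα = 24.7
Σc'Δl = 121.9 kN/m; ΣN' = 106.6 kN/m; ΣW sinα = 86.5 kN/m
Resisting = 121.9 + 106.6·tan26.4° = 121.9 + 52.9 = 174.8 kN/m
FS = 174.8 / 86.5 = 2.021

FS = 2.02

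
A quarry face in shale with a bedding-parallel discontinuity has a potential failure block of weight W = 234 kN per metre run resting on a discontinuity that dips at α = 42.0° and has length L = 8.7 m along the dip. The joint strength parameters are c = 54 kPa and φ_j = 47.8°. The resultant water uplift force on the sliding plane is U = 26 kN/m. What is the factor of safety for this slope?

FS = 4.04

Resolving the block weight along and normal to the plane and applying the Mohr–Coulomb strength on the joint:
N' = W cosα − U = 234·cos42.0° − 26 = 147.9 kN/m
Driving force T = W sinα = 234·sin42.0° = 156.6 kN/m
Resisting force R = c·L + N'·tanφ_j = 54·8.7 + 147.9·tan47.8° = 469.8 + 163.1 = 632.9 kN/m
FS = R / T = 632.9 / 156.6 = 4.042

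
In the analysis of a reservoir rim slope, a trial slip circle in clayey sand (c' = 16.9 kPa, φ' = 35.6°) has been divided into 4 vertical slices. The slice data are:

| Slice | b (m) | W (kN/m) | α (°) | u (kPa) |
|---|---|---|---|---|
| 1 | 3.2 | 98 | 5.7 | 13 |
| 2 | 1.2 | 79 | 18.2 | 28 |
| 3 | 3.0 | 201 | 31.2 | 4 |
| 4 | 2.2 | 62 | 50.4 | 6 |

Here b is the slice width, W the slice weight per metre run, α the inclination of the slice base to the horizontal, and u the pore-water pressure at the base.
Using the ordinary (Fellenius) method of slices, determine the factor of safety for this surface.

FS = 2.08

Ordinary method of slices: FS = Σ[c'·Δl_i + (W_i cosα_i − u_i·Δl_i)·tanφ'] / Σ W_i sinα_i, with Δl_i = b_i / cosα_i.
Slice 1: Δl = 3.2/cos5.7° = 3.216 m; N'_1 = 98·cos5.7° − 13·3.216 = 55.7; c'Δl = 54.35; W sinα = 9.7
Slice 2: Δl = 1.2/cos18.2° = 1.263 m; N'_2 = 79·cos18.2° − 28·1.263 = 39.7; c'Δl = 21.35; W sinα = 24.7
Slice 3: Δl = 3.0/cos31.2° = 3.507 m; N'_3 = 201·cos31.2° − 4·3.507 = 157.9; c'Δl = 59.27; W sinα = 104.1
Slice 4: Δl = 2.2/cos50.4° = 3.451 m; N'_4 = 62·cos50.4° − 6·3.451 = 18.8; c'Δl = 58.33; W sinα = 47.8
Σc'Δl = 193.3 kN/m; ΣN' = 272.1 kN/m; ΣW sinα = 186.3 kN/m
Resisting = 193.3 + 272.1·tan35.6° = 193.3 + 194.8 = 388.1 kN/m
FS = 388.1 / 186.3 = 2.083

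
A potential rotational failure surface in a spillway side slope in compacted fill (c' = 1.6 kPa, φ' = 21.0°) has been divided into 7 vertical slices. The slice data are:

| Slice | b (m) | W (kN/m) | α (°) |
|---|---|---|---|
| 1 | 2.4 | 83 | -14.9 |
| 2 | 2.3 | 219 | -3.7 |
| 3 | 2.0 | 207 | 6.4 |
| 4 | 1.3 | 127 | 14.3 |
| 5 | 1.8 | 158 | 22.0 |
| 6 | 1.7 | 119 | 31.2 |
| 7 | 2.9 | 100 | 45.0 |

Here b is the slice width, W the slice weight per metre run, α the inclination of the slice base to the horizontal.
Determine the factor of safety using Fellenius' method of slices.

FS = 1.85

Ordinary method of slices: FS = Σ[c'·Δl_i + (W_i cosα_i)·tanφ'] / Σ W_i sinα_i, with Δl_i = b_i / cosα_i.
Slice 1: Δl = 2.4/cos(-14.9°) = 2.484 m; N'_1 = 83·cos(-14.9°) = 80.2; c'Δl = 3.97; W sinα = -21.3
Slice 2: Δl = 2.3/cos(-3.7°) = 2.305 m; N'_2 = 219·cos(-3.7°) = 218.5; c'Δl = 3.69; W sinα = -14.1
Slice 3: Δl = 2.0/cos6.4° = 2.013 m; N'_3 = 207·cos6.4° = 205.7; c'Δl = 3.22; W sinα = 23.1
Slice 4: Δl = 1.3/cos14.3° = 1.342 m; N'_4 = 127·cos14.3° = 123.1; c'Δl = 2.15; W sinα = 31.4
Slice 5: Δl = 1.8/cos22.0° = 1.941 m; N'_5 = 158·cos22.0° = 146.5; c'Δl = 3.11; W sinα = 59.2
Slice 6: Δl = 1.7/cos31.2° = 1.987 m; N'_6 = 119·cos31.2° = 101.8; c'Δl = 3.18; W sinα = 61.6
Slice 7: Δl = 2.9/cos45.0° = 4.101 m; N'_7 = 100·cos45.0° = 70.7; c'Δl = 6.56; W sinα = 70.7
Σc'Δl = 25.9 kN/m; ΣN' = 946.5 kN/m; ΣW sinα = 210.5 kN/m
Resisting = 25.9 + 946.5·tan21.0° = 25.9 + 363.3 = 389.2 kN/m
FS = 389.2 / 210.5 = 1.849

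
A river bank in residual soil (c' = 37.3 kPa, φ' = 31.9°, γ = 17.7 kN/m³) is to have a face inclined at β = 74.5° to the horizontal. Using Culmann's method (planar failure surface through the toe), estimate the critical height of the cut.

H_c = 26.13 m

Culmann's analysis gives the critical failure plane at α_cr = (β + φ')/2 = (74.5 + 31.9)/2 = 53.2°, and the critical height
H_c = (4c'/γ) · sinβ cosφ' / [1 − cos(β − φ')]
    = (4·37.3/17.7) · sin74.5°·cos31.9° / [1 − cos(42.6°)]
    = 8.429 · 0.9636·0.8490 / [1 − 0.7361]
    = 8.429 · 0.8181 / 0.2639
    = 26.13 m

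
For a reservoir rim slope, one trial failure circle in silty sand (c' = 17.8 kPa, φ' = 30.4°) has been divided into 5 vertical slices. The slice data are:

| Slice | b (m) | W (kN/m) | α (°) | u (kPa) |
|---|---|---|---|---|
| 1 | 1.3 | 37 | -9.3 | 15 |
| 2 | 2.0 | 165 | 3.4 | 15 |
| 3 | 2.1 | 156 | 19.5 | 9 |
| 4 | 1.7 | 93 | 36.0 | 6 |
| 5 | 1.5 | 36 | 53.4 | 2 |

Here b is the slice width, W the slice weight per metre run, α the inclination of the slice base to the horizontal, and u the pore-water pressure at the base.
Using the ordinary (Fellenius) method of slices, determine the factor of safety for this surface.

FS = 2.80

Ordinary method of slices: FS = Σ[c'·Δl_i + (W_i cosα_i − u_i·Δl_i)·tanφ'] / Σ W_i sinα_i, with Δl_i = b_i / cosα_i.
Slice 1: Δl = 1.3/cos(-9.3°) = 1.317 m; N'_1 = 37·cos(-9.3°) − 15·1.317 = 16.8; c'Δl = 23.45; W sinα = -6.0
Slice 2: Δl = 2.0/cos3.4° = 2.004 m; N'_2 = 165·cos3.4° − 15·2.004 = 134.7; c'Δl = 35.66; W sinα = 9.8
Slice 3: Δl = 2.1/cos19.5° = 2.228 m; N'_3 = 156·cos19.5° − 9·2.228 = 127.0; c'Δl = 39.65; W sinα = 52.1
Slice 4: Δl = 1.7/cos36.0° = 2.101 m; N'_4 = 93·cos36.0° − 6·2.101 = 62.6; c'Δl = 37.40; W sinα = 54.7
Slice 5: Δl = 1.5/cos53.4° = 2.516 m; N'_5 = 36·cos53.4° − 2·2.516 = 16.4; c'Δl = 44.78; W sinα = 28.9
Σc'Δl = 181.0 kN/m; ΣN' = 357.5 kN/m; ΣW sinα = 139.4 kN/m
Resisting = 181.0 + 357.5·tan30.4° = 181.0 + 209.7 = 390.7 kN/m
FS = 390.7 / 139.4 = 2.802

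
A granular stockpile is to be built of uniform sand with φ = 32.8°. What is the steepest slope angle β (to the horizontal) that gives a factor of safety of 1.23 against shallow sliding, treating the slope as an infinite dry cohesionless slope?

β = 27.7°

For an infinite dry cohesionless slope FS = tanφ/tanβ, so tanβ = tanφ / FS.
tanβ = tan32.8° / 1.23 = 0.6445 / 1.23 = 0.5239
β = arctan(0.5239) = 27.65°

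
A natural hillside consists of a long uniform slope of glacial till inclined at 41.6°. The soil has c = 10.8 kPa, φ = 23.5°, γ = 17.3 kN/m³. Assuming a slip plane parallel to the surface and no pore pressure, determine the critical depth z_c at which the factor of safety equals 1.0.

z_c = 2.46 m

Setting FS = 1.00 in FS = [c + γz cos²β tanφ] / [γz sinβ cosβ] and solving for z:
z = c / [γ cosβ (FS·sinβ − cosβ·tanφ)]
  = 10.8 / [17.3·cos41.6°·(1.00·sin41.6° − cos41.6°·tan23.5°)]
  = 10.8 / [17.3·0.7478·(1.00·0.6639 − 0.7478·0.4348)]
  = 10.8 / 4.3827 = 2.464 m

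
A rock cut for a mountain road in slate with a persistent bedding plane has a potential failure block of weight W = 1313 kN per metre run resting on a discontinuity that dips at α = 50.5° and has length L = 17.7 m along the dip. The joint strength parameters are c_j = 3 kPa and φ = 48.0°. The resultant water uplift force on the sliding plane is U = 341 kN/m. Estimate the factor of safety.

FS = 0.59

Resolving the block weight along and normal to the plane and applying the Mohr–Coulomb strength on the joint:
N' = W cosα − U = 1313·cos50.5° − 341 = 494.2 kN/m
Driving force T = W sinα = 1313·sin50.5° = 1013.1 kN/m
Resisting force R = c_j·L + N'·tanφ = 3·17.7 + 494.2·tan48.0° = 53.1 + 548.8 = 601.9 kN/m
FS = R / T = 601.9 / 1013.1 = 0.594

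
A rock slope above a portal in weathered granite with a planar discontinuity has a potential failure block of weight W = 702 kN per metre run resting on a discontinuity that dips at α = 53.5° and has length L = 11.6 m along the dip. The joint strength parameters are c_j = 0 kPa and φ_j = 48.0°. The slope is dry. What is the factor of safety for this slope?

Resolving the block weight along and normal to the plane and applying the Mohr–Coulomb strength on the joint:
N' = W cosα = 702·cos53.5° = 417.6 kN/m
Driving force T = W sinα = 702·sin53.5° = 564.3 kN/m
Resisting force R = c_j·L + N'·tanφ_j = 0·11.6 + 417.6·tan48.0° = 0.0 + 463.8 = 463.8 kN/m
FS = R / T = 463.8 / 564.3 = 0.822

FS = 0.82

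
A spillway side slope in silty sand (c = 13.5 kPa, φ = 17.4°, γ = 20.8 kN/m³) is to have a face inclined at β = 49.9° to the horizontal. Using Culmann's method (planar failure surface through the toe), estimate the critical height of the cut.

H_c = 12.10 m

Culmann's analysis gives the critical failure plane at α_cr = (β + φ)/2 = (49.9 + 17.4)/2 = 33.6°, and the critical height
H_c = (4c/γ) · sinβ cosφ / [1 − cos(β − φ)]
    = (4·13.5/20.8) · sin49.9°·cos17.4° / [1 − cos(32.5°)]
    = 2.596 · 0.7649·0.9542 / [1 − 0.8434]
    = 2.596 · 0.7299 / 0.1566
    = 12.10 m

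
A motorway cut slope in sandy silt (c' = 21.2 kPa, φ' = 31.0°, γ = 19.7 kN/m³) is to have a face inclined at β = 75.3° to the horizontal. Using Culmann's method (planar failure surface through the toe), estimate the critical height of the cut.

Culmann's analysis gives the critical failure plane at α_cr = (β + φ')/2 = (75.3 + 31.0)/2 = 53.1°, and the critical height
H_c = (4c'/γ) · sinβ cosφ' / [1 − cos(β − φ')]
    = (4·21.2/19.7) · sin75.3°·cos31.0° / [1 − cos(44.3°)]
    = 4.305 · 0.9673·0.8572 / [1 − 0.7157]
    = 4.305 · 0.8291 / 0.2843
    = 12.55 m

H_c = 12.55 m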